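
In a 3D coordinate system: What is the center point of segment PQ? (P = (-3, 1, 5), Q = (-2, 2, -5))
Midpoint = ((-3-2)/2, (1+2)/2, (5-5)/2) = (-2.5, 1.5, 0)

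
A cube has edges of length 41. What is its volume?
Volume = s³
Volume = 41³
Volume = 68921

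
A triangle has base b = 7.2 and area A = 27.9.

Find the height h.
A = ½bh  →  h = 2A/b
h = 2·27.9/7.2 = 7.75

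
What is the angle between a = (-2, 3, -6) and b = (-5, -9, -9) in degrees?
a·b = 37, |a|² = 49, |b|² = 187
cos θ = 37/√9163 ≈ 0.3865
θ ≈ 67.26°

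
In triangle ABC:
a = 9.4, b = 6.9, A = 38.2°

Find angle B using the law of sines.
sin(B)/b = sin(A)/a
sin(B) = b·sin(A)/a = 6.9·sin(38.2°)/9.4 = 0.453938
B = arcsin(0.453938) = 27°  (b ≤ a, so B ≤ A and the acute solution is unique)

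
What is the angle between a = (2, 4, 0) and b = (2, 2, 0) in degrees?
a·b = 12, |a|² = 20, |b|² = 8
cos θ = 12/√160 ≈ 0.9487
θ ≈ 18.43°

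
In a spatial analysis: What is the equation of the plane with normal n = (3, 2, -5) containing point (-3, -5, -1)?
d = n·P = (3)(-3) + (2)(-5) + (-5)(-1) = -14
Plane: 3x + 2y - 5z = -14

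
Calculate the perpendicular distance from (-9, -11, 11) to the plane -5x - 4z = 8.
d = |(-5)(-9) + 0(-11) + (-4)(11) - (8)| / √((-5)² + 0² + (-4)²) = 7/√41 = 1.093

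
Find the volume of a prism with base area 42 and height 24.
Volume = base area * height
Volume = 42 * 24
Volume = 1008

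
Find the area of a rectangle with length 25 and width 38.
Area = length * width
Area = 25 * 38
Area = 950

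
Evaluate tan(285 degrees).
tan(285 degrees) = -3.7321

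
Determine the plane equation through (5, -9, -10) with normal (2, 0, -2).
d = n·P = (2)(5) + (0)(-9) + (-2)(-10) = 30
Plane: 2x - 2z = 30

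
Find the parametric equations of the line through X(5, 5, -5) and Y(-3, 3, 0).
Direction vector d = Y - X = (-8, -2, 5)
x = 5 - 8t, y = 5 - 2t, z = -5 + 5t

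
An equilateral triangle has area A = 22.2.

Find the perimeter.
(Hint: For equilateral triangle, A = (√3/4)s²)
A = (√3/4)s²  →  s² = 4A/√3 = 4·22.2/√3 = 51.2687
s = 7.16022
Perimeter = 3s = 21.48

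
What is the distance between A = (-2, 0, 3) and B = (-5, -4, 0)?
d = √[(-3)² + (-4)² + (-3)²] = √34 = 5.831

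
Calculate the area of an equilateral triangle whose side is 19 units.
Area = (sqrt(3)/4) * s²
Area = (sqrt(3)/4) * 19²
Area = (sqrt(3)/4) * 361
Area = 156.32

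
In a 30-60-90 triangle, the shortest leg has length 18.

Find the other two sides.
Long leg = 18√3 = 31.18, Hypotenuse = 36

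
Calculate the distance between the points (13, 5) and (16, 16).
Using the distance formula: d = sqrt((x₂-x₁)² + (y₂-y₁)²)
dx = 16 - 13 = 3
dy = 16 - 5 = 11
d = sqrt(3² + 11²) = sqrt(9 + 121) = sqrt(130) = 11.40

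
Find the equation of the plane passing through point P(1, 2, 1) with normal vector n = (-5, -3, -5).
d = n·P = (-5)(1) + (-3)(2) + (-5)(1) = -16
Plane: -5x - 3y - 5z = -16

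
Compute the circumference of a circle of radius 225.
Circumference = 2 * pi * r
Circumference = 2 * pi * 225
Circumference = 1413.72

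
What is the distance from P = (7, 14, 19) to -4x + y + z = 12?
d = |(-4)(7) + 1(14) + 1(19) - (12)| / √((-4)² + 1² + 1²) = 7/√18 = 1.65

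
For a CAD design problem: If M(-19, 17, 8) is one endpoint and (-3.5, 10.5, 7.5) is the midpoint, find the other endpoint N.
N = (2×(-3.5) - (-19), 2×10.5 - 17, 2×7.5 - 8) = (12, 4, 7)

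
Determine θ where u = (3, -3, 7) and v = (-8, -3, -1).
u·v = -22, |u|² = 67, |v|² = 74
cos θ = -22/√4958 ≈ -0.3124
θ ≈ 108.2°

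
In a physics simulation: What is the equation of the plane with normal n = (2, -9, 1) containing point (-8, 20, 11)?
d = n·P = (2)(-8) + (-9)(20) + (1)(11) = -185
Plane: 2x - 9y + z = -185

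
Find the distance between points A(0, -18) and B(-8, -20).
Using the distance formula: d = sqrt((x₂-x₁)² + (y₂-y₁)²)
dx = (-8) - 0 = -8
dy = (-20) - (-18) = -2
d = sqrt((-8)² + (-2)²) = sqrt(64 + 4) = sqrt(68) = 8.25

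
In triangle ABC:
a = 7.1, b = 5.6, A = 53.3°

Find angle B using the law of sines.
sin(B)/b = sin(A)/a
sin(B) = b·sin(A)/a = 5.6·sin(53.3°)/7.1 = 0.632386
B = arcsin(0.632386) = 39.23°  (b ≤ a, so B ≤ A and the acute solution is unique)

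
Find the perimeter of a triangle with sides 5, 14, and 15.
Perimeter = sum of all sides
Perimeter = 5 + 14 + 15
Perimeter = 34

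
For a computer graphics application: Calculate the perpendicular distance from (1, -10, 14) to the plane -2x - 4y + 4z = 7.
d = |(-2)(1) + (-4)(-10) + 4(14) - (7)| / √((-2)² + (-4)² + 4²) = 87/√36 = 14.5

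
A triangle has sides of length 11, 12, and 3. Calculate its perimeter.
Perimeter = sum of all sides
Perimeter = 11 + 12 + 3
Perimeter = 26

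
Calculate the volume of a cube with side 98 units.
Volume = s³
Volume = 98³
Volume = 941192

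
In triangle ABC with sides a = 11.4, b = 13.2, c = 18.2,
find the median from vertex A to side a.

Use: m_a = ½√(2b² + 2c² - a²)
m_a = ½√(2·13.2² + 2·18.2² - 11.4²)
m_a = ½√(348.48 + 662.48 - 129.96) = ½√881 = 14.84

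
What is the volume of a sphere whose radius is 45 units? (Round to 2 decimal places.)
Volume = (4/3) * pi * r³
Volume = (4/3) * pi * 45³
Volume = (4/3) * pi * 91125
Volume = 381703.51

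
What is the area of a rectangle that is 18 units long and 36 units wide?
Area = length * width
Area = 18 * 36
Area = 648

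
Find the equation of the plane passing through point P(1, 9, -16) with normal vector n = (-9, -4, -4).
d = n·P = (-9)(1) + (-4)(9) + (-4)(-16) = 19
Plane: -9x - 4y - 4z = 19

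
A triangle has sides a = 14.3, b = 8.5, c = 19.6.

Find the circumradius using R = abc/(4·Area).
s = (a+b+c)/2 = 21.2
Area = √(s(s-a)(s-b)(s-c)) = √(21.2·6.9·12.7·1.6) = 54.5198
R = abc/(4·Area) = (14.3·8.5·19.6)/(4·54.5198) = 2382.38/218.0792 = 10.92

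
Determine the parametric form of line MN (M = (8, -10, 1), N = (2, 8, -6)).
Direction vector d = N - M = (-6, 18, -7)
x = 8 - 6t, y = -10 + 18t, z = 1 - 7t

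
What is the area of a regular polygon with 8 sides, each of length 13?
For a regular 8-gon with side length s = 13:
Apothem a = s / (2*tan(pi/8)) = 13 / (2*tan(pi/8)) ≈ 15.6924
Perimeter P = 8 * 13 = 104
Area = (1/2) * P * a = (1/2) * 104 * 15.6924 = 816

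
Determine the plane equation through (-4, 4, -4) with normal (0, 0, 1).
d = n·P = (0)(-4) + (0)(4) + (1)(-4) = -4
Plane: z = -4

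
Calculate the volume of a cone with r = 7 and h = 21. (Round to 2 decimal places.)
Volume = (1/3) * pi * r² * h
Volume = (1/3) * pi * 7² * 21
Volume = (1/3) * pi * 49 * 21
Volume = (1/3) * pi * 1029
Volume = 1077.57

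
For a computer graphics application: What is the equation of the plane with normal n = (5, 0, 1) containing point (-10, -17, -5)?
d = n·P = (5)(-10) + (0)(-17) + (1)(-5) = -55
Plane: 5x + z = -55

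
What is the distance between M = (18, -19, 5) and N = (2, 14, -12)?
d = √[(-16)² + (33)² + (-17)²] = √1634 = 40.42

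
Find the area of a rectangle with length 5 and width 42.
Area = length * width
Area = 5 * 42
Area = 210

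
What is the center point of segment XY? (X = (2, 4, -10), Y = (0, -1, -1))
Midpoint = ((2+0)/2, (4-1)/2, (-10-1)/2) = (1, 1.5, -5.5)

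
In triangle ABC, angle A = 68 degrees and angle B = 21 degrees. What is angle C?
Sum of angles in a triangle = 180 degrees
Third angle = 180 - 68 - 21
Third angle = 91 degrees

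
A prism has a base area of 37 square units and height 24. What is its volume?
Volume = base area * height
Volume = 37 * 24
Volume = 888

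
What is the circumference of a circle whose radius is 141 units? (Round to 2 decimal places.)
Circumference = 2 * pi * r
Circumference = 2 * pi * 141
Circumference = 885.93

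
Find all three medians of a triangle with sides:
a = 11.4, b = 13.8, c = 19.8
Using m_x = ½√(2y² + 2z² - x²):
m_a = ½√(2·13.8² + 2·19.8² - 11.4²) = ½√1035 = 16.09
m_b = ½√(2·11.4² + 2·19.8² - 13.8²) = ½√853.56 = 14.61
m_c = ½√(2·11.4² + 2·13.8² - 19.8²) = ½√248.76 = 7.886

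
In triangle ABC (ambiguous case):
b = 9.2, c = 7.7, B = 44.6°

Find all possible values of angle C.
sin(C)/c = sin(B)/b  →  sin(C) = c·sin(B)/b = 7.7·sin(44.6°)/9.2 = 0.587672
C₁ = arcsin(0.587672) = 35.99°,  C₂ = 180° - C₁ = 144.01°
Check C₂: A = 180° - 44.6° - 144.01° = -8.61° ≤ 0, rejected
C = 35.99° (one solution)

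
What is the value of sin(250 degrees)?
sin(250 degrees) = -0.9397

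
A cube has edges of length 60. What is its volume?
Volume = s³
Volume = 60³
Volume = 216000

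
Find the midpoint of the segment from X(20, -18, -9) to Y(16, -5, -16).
Midpoint = ((20+16)/2, (-18-5)/2, (-9-16)/2) = (18, -11.5, -12.5)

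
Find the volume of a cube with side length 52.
Volume = s³
Volume = 52³
Volume = 140608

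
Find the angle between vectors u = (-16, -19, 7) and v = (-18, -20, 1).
u·v = 675, |u|² = 666, |v|² = 725
cos θ = 675/√482850 ≈ 0.9714
θ ≈ 13.74°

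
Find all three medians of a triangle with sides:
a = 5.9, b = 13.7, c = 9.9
Using m_x = ½√(2y² + 2z² - x²):
m_a = ½√(2·13.7² + 2·9.9² - 5.9²) = ½√536.59 = 11.58
m_b = ½√(2·5.9² + 2·9.9² - 13.7²) = ½√77.95 = 4.414
m_c = ½√(2·5.9² + 2·13.7² - 9.9²) = ½√346.99 = 9.314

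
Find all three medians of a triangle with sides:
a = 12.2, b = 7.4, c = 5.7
Using m_x = ½√(2y² + 2z² - x²):
m_a = ½√(2·7.4² + 2·5.7² - 12.2²) = ½√25.66 = 2.533
m_b = ½√(2·12.2² + 2·5.7² - 7.4²) = ½√307.9 = 8.774
m_c = ½√(2·12.2² + 2·7.4² - 5.7²) = ½√374.71 = 9.679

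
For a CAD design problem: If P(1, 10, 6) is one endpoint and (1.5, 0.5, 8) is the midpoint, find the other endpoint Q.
Q = (2×1.5 - 1, 2×0.5 - 10, 2×8 - 6) = (2, -9, 10)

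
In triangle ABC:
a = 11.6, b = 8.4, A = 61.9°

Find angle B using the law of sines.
sin(B)/b = sin(A)/a
sin(B) = b·sin(A)/a = 8.4·sin(61.9°)/11.6 = 0.638782
B = arcsin(0.638782) = 39.7°  (b ≤ a, so B ≤ A and the acute solution is unique)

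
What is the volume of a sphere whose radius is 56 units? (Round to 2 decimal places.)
Volume = (4/3) * pi * r³
Volume = (4/3) * pi * 56³
Volume = (4/3) * pi * 175616
Volume = 735618.58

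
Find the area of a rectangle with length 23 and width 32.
Area = length * width
Area = 23 * 32
Area = 736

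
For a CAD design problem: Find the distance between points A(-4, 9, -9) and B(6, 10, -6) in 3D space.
d = √[(10)² + (1)² + (3)²] = √110 = 10.49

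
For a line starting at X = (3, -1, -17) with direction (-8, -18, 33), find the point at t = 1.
P(1) = (3 + (-8)(1), -1 + (-18)(1), -17 + 33(1)) = (-5, -19, 16)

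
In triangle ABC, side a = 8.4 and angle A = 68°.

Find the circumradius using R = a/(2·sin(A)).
R = a/(2·sin(A)) = 8.4/(2·sin(68°))
R = 8.4/(2·0.927184) = 8.4/1.854368 = 4.53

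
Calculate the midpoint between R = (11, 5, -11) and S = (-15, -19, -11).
Midpoint = ((11-15)/2, (5-19)/2, (-11-11)/2) = (-2, -7, -11)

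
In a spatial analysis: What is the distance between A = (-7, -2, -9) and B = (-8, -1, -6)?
d = √[(-1)² + (1)² + (3)²] = √11 = 3.317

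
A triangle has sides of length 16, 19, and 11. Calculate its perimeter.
Perimeter = sum of all sides
Perimeter = 16 + 19 + 11
Perimeter = 46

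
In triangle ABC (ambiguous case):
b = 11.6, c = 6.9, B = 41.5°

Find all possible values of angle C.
sin(C)/c = sin(B)/b  →  sin(C) = c·sin(B)/b = 6.9·sin(41.5°)/11.6 = 0.394145
C₁ = arcsin(0.394145) = 23.21°,  C₂ = 180° - C₁ = 156.79°
Check C₂: A = 180° - 41.5° - 156.79° = -18.29° ≤ 0, rejected
C = 23.21° (one solution)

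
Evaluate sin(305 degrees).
sin(305 degrees) = -0.8192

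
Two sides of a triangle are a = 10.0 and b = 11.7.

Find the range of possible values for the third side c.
By the triangle inequality: |a - b| < c < a + b
|10.0 - 11.7| < c < 10.0 + 11.7
1.7 < c < 21.7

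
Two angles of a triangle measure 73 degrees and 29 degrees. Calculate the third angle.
Sum of angles in a triangle = 180 degrees
Third angle = 180 - 73 - 29
Third angle = 78 degrees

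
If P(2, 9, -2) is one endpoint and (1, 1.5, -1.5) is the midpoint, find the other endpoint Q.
Q = (2×1 - 2, 2×1.5 - 9, 2×(-1.5) - (-2)) = (0, -6, -1)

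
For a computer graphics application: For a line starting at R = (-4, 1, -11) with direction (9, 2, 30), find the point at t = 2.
P(2) = (-4 + 9(2), 1 + 2(2), -11 + 30(2)) = (14, 5, 49)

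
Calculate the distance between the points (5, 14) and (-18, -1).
Using the distance formula: d = sqrt((x₂-x₁)² + (y₂-y₁)²)
dx = (-18) - 5 = -23
dy = (-1) - 14 = -15
d = sqrt((-23)² + (-15)²) = sqrt(529 + 225) = sqrt(754) = 27.46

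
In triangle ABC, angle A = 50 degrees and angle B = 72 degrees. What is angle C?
Sum of angles in a triangle = 180 degrees
Third angle = 180 - 50 - 72
Third angle = 58 degrees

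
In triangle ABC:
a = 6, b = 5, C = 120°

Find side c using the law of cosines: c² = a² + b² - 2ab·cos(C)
c² = 6² + 5² - 2·6·5·cos(120°)
c² = 36 + 25 - 60·-0.5000 = 91
c = √91 = 9.539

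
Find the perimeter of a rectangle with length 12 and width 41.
Perimeter = 2 * (length + width)
Perimeter = 2 * (12 + 41)
Perimeter = 2 * 53
Perimeter = 106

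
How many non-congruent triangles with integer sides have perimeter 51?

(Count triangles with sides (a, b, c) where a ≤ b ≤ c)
With a ≤ b ≤ c and a + b + c = 51, the triangle inequality a + b > c gives c < 51/2, so c ≤ 25.
Iterate a from 1 to ⌊p/3⌋ = 17; for each a, b ranges from a to ⌊(p−a)/2⌋ with c = p − a − b, keeping only c ≥ b.
Triples: (1, 25, 25), (2, 24, 25), (3, 23, 25), …
Count = 61 triangles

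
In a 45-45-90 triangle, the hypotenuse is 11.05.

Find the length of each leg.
In a 45-45-90 triangle, hypotenuse = leg·√2  →  leg = hypotenuse/√2
leg = 11.05/√2 = 7.814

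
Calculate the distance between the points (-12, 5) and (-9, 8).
Using the distance formula: d = sqrt((x₂-x₁)² + (y₂-y₁)²)
dx = (-9) - (-12) = 3
dy = 8 - 5 = 3
d = sqrt(3² + 3²) = sqrt(9 + 9) = sqrt(18) = 4.24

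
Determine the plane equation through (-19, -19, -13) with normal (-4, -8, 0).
d = n·P = (-4)(-19) + (-8)(-19) + (0)(-13) = 228
Plane: -4x - 8y = 228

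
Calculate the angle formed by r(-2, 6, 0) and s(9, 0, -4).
r·s = -18, |r|² = 40, |s|² = 97
cos θ = -18/√3880 ≈ -0.289
θ ≈ 106.8°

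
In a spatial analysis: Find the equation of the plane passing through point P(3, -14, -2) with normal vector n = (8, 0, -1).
d = n·P = (8)(3) + (0)(-14) + (-1)(-2) = 26
Plane: 8x - z = 26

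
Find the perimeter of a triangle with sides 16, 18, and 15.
Perimeter = sum of all sides
Perimeter = 16 + 18 + 15
Perimeter = 49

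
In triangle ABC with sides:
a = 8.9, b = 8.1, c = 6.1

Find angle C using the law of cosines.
cos(C) = (a² + b² - c²)/(2ab)
cos(C) = (8.9² + 8.1² - 6.1²)/(2·8.9·8.1) = 107.61/144.18 = 0.746359
C = arccos(0.746359) = 41.72°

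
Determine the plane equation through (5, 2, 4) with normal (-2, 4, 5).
d = n·P = (-2)(5) + (4)(2) + (5)(4) = 18
Plane: -2x + 4y + 5z = 18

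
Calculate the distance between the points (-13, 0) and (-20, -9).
Using the distance formula: d = sqrt((x₂-x₁)² + (y₂-y₁)²)
dx = (-20) - (-13) = -7
dy = (-9) - 0 = -9
d = sqrt((-7)² + (-9)²) = sqrt(49 + 81) = sqrt(130) = 11.40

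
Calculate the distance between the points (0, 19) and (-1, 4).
Using the distance formula: d = sqrt((x₂-x₁)² + (y₂-y₁)²)
dx = (-1) - 0 = -1
dy = 4 - 19 = -15
d = sqrt((-1)² + (-15)²) = sqrt(1 + 225) = sqrt(226) = 15.03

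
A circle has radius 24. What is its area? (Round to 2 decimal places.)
Area = pi * r²
Area = pi * 24²
Area = pi * 576
Area = 1809.56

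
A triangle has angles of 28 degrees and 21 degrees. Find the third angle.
Sum of angles in a triangle = 180 degrees
Third angle = 180 - 28 - 21
Third angle = 131 degrees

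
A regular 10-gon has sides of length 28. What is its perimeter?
Perimeter = number of sides * side length
Perimeter = 10 * 28
Perimeter = 280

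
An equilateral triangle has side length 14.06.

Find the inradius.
For an equilateral triangle, r = s/(2√3) where s is the side.
r = 14.06/(2√3) = 14.06/3.464102 = 4.059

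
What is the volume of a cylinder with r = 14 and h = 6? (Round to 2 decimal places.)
Volume = pi * r² * h
Volume = pi * 14² * 6
Volume = pi * 196 * 6
Volume = pi * 1176
Volume = 3694.51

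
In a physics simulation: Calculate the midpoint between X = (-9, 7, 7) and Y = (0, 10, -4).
Midpoint = ((-9+0)/2, (7+10)/2, (7-4)/2) = (-4.5, 8.5, 1.5)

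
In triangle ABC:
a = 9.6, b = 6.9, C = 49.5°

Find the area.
Using A = ½ab·sin(C):
A = ½·9.6·6.9·sin(49.5°) = ½·66.24·0.760406 = 25.18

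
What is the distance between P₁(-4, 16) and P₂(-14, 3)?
Using the distance formula: d = sqrt((x₂-x₁)² + (y₂-y₁)²)
dx = (-14) - (-4) = -10
dy = 3 - 16 = -13
d = sqrt((-10)² + (-13)²) = sqrt(100 + 169) = sqrt(269) = 16.40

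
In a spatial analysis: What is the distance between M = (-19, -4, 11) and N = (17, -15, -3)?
d = √[(36)² + (-11)² + (-14)²] = √1613 = 40.16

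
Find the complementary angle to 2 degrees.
Complementary angles sum to 90 degrees.
Other angle = 90 - 2
Other angle = 88 degrees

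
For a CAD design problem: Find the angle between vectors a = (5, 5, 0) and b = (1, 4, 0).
a·b = 25, |a|² = 50, |b|² = 17
cos θ = 25/√850 ≈ 0.8575
θ ≈ 30.96°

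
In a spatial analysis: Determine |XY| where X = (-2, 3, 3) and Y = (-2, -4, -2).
d = √[(0)² + (-7)² + (-5)²] = √74 = 8.602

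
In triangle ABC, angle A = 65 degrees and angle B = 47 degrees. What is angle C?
Sum of angles in a triangle = 180 degrees
Third angle = 180 - 65 - 47
Third angle = 68 degrees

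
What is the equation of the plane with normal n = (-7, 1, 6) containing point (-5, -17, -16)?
d = n·P = (-7)(-5) + (1)(-17) + (6)(-16) = -78
Plane: -7x + y + 6z = -78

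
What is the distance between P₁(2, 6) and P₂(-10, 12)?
Using the distance formula: d = sqrt((x₂-x₁)² + (y₂-y₁)²)
dx = (-10) - 2 = -12
dy = 12 - 6 = 6
d = sqrt((-12)² + 6²) = sqrt(144 + 36) = sqrt(180) = 13.42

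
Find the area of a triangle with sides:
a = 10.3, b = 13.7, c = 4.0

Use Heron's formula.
s = (a+b+c)/2 = (10.3+13.7+4.0)/2 = 14
A = √(s(s-a)(s-b)(s-c)) = √(14·3.7·0.3·10)
A = √155.4 = 12.47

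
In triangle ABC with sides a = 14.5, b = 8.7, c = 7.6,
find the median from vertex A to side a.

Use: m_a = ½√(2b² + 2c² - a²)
m_a = ½√(2·8.7² + 2·7.6² - 14.5²)
m_a = ½√(151.38 + 115.52 - 210.25) = ½√56.65 = 3.763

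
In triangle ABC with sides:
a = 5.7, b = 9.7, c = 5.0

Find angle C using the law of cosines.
cos(C) = (a² + b² - c²)/(2ab)
cos(C) = (5.7² + 9.7² - 5.0²)/(2·5.7·9.7) = 101.58/110.58 = 0.918611
C = arccos(0.918611) = 23.28°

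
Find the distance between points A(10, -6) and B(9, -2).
Using the distance formula: d = sqrt((x₂-x₁)² + (y₂-y₁)²)
dx = 9 - 10 = -1
dy = (-2) - (-6) = 4
d = sqrt((-1)² + 4²) = sqrt(1 + 16) = sqrt(17) = 4.12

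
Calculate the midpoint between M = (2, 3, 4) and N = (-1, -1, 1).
Midpoint = ((2-1)/2, (3-1)/2, (4+1)/2) = (0.5, 1, 2.5)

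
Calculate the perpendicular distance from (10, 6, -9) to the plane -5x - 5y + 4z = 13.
d = |(-5)(10) + (-5)(6) + 4(-9) - (13)| / √((-5)² + (-5)² + 4²) = 129/√66 = 15.88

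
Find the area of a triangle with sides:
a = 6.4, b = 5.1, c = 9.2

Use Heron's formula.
s = (a+b+c)/2 = (6.4+5.1+9.2)/2 = 10.35
A = √(s(s-a)(s-b)(s-c)) = √(10.35·3.95·5.25·1.15)
A = √246.828 = 15.71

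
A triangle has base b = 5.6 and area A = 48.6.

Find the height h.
A = ½bh  →  h = 2A/b
h = 2·48.6/5.6 = 17.36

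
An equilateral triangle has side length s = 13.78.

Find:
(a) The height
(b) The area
(a) Height h = s·√3/2 = 13.78·√3/2 = 11.93
(b) Area = (√3/4)·s² = (√3/4)·13.78² = (√3/4)·189.888 = 82.22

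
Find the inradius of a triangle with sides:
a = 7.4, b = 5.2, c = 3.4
s = (a+b+c)/2 = (7.4+5.2+3.4)/2 = 8
Area = √(s(s-a)(s-b)(s-c)) = √(8·0.6·2.8·4.6) = 7.86282
r = Area/s = 7.86282/8 = 0.9829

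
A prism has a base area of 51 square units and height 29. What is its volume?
Volume = base area * height
Volume = 51 * 29
Volume = 1479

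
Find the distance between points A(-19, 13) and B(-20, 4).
Using the distance formula: d = sqrt((x₂-x₁)² + (y₂-y₁)²)
dx = (-20) - (-19) = -1
dy = 4 - 13 = -9
d = sqrt((-1)² + (-9)²) = sqrt(1 + 81) = sqrt(82) = 9.06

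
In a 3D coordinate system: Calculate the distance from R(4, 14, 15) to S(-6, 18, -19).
d = √[(-10)² + (4)² + (-34)²] = √1272 = 35.67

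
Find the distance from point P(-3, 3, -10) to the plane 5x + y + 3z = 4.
d = |5(-3) + 1(3) + 3(-10) - (4)| / √(5² + 1² + 3²) = 46/√35 = 7.775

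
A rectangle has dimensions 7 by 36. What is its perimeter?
Perimeter = 2 * (length + width)
Perimeter = 2 * (7 + 36)
Perimeter = 2 * 43
Perimeter = 86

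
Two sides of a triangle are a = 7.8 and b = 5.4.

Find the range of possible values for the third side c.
By the triangle inequality: |a - b| < c < a + b
|7.8 - 5.4| < c < 7.8 + 5.4
2.4 < c < 13.2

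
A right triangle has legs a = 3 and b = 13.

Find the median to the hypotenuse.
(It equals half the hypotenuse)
Hypotenuse c = √(3² + 13²) = √178 = 13.3417
Median to hypotenuse = c/2 = 6.671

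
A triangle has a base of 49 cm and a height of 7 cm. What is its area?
Area = (1/2) * base * height
Area = (1/2) * 49 * 7
Area = 171.50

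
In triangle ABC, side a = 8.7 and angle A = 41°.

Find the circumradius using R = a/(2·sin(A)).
R = a/(2·sin(A)) = 8.7/(2·sin(41°))
R = 8.7/(2·0.656059) = 8.7/1.312118 = 6.631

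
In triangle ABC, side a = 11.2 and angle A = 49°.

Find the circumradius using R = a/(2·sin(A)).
R = a/(2·sin(A)) = 11.2/(2·sin(49°))
R = 11.2/(2·0.754710) = 11.2/1.509419 = 7.42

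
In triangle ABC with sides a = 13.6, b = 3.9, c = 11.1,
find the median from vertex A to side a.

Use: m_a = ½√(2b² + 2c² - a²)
m_a = ½√(2·3.9² + 2·11.1² - 13.6²)
m_a = ½√(30.42 + 246.42 - 184.96) = ½√91.88 = 4.793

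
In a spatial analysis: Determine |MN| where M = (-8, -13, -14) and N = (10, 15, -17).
d = √[(18)² + (28)² + (-3)²] = √1117 = 33.42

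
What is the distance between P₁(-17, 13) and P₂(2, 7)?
Using the distance formula: d = sqrt((x₂-x₁)² + (y₂-y₁)²)
dx = 2 - (-17) = 19
dy = 7 - 13 = -6
d = sqrt(19² + (-6)²) = sqrt(361 + 36) = sqrt(397) = 19.92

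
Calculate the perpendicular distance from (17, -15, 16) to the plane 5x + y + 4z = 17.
d = |5(17) + 1(-15) + 4(16) - (17)| / √(5² + 1² + 4²) = 117/√42 = 18.05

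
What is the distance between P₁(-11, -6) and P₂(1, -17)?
Using the distance formula: d = sqrt((x₂-x₁)² + (y₂-y₁)²)
dx = 1 - (-11) = 12
dy = (-17) - (-6) = -11
d = sqrt(12² + (-11)²) = sqrt(144 + 121) = sqrt(265) = 16.28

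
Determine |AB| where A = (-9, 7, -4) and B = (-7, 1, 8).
d = √[(2)² + (-6)² + (12)²] = √184 = 13.56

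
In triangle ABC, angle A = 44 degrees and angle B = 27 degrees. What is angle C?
Sum of angles in a triangle = 180 degrees
Third angle = 180 - 44 - 27
Third angle = 109 degrees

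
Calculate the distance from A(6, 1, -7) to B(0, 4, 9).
d = √[(-6)² + (3)² + (16)²] = √301 = 17.35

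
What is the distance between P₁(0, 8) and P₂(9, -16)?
Using the distance formula: d = sqrt((x₂-x₁)² + (y₂-y₁)²)
dx = 9 - 0 = 9
dy = (-16) - 8 = -24
d = sqrt(9² + (-24)²) = sqrt(81 + 576) = sqrt(657) = 25.63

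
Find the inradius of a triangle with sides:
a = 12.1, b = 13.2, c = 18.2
s = (a+b+c)/2 = (12.1+13.2+18.2)/2 = 21.75
Area = √(s(s-a)(s-b)(s-c)) = √(21.75·9.65·8.55·3.55) = 79.8161
r = Area/s = 79.8161/21.75 = 3.67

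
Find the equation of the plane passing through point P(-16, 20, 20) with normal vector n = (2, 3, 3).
d = n·P = (2)(-16) + (3)(20) + (3)(20) = 88
Plane: 2x + 3y + 3z = 88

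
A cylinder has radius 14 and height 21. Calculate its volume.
Volume = pi * r² * h
Volume = pi * 14² * 21
Volume = pi * 196 * 21
Volume = pi * 4116
Volume = 12930.80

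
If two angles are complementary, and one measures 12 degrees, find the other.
Complementary angles sum to 90 degrees.
Other angle = 90 - 12
Other angle = 78 degrees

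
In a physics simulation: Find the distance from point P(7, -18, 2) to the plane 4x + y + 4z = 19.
d = |4(7) + 1(-18) + 4(2) - (19)| / √(4² + 1² + 4²) = 1/√33 = 0.1741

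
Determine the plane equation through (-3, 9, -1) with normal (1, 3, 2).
d = n·P = (1)(-3) + (3)(9) + (2)(-1) = 22
Plane: x + 3y + 2z = 22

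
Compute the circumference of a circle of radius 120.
Circumference = 2 * pi * r
Circumference = 2 * pi * 120
Circumference = 753.98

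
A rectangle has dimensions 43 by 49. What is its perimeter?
Perimeter = 2 * (length + width)
Perimeter = 2 * (43 + 49)
Perimeter = 2 * 92
Perimeter = 184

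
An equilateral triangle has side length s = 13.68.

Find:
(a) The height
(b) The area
(a) Height h = s·√3/2 = 13.68·√3/2 = 11.85
(b) Area = (√3/4)·s² = (√3/4)·13.68² = (√3/4)·187.142 = 81.04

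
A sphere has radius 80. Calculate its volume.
Volume = (4/3) * pi * r³
Volume = (4/3) * pi * 80³
Volume = (4/3) * pi * 512000
Volume = 2144660.58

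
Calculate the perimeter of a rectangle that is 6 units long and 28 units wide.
Perimeter = 2 * (length + width)
Perimeter = 2 * (6 + 28)
Perimeter = 2 * 34
Perimeter = 68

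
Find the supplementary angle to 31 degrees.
Supplementary angles sum to 180 degrees.
Other angle = 180 - 31
Other angle = 149 degrees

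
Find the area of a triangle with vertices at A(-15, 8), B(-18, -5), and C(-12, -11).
Using the coordinate formula: Area = (1/2)|x₁(y₂-y₃) + x₂(y₃-y₁) + x₃(y₁-y₂)|
Area = (1/2)|(-15)((-5)-(-11)) + (-18)((-11)-8) + (-12)(8-(-5))|
Area = (1/2)|(-15)*6 + (-18)*(-19) + (-12)*13|
Area = (1/2)|(-90) + 342 + (-156)|
Area = (1/2)*96 = 48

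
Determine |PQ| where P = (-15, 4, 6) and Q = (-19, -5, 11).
d = √[(-4)² + (-9)² + (5)²] = √122 = 11.05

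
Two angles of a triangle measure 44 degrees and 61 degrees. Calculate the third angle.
Sum of angles in a triangle = 180 degrees
Third angle = 180 - 44 - 61
Third angle = 75 degrees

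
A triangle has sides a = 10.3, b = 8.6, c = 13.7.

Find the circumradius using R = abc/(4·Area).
s = (a+b+c)/2 = 16.3
Area = √(s(s-a)(s-b)(s-c)) = √(16.3·6·7.7·2.6) = 44.2488
R = abc/(4·Area) = (10.3·8.6·13.7)/(4·44.2488) = 1213.546/176.9952 = 6.856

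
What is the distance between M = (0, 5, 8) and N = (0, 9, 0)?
d = √[(0)² + (4)² + (-8)²] = √80 = 8.944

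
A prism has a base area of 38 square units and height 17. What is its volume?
Volume = base area * height
Volume = 38 * 17
Volume = 646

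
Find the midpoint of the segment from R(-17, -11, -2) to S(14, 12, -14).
Midpoint = ((-17+14)/2, (-11+12)/2, (-2-14)/2) = (-1.5, 0.5, -8)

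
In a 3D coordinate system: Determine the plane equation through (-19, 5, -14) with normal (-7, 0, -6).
d = n·P = (-7)(-19) + (0)(5) + (-6)(-14) = 217
Plane: -7x - 6z = 217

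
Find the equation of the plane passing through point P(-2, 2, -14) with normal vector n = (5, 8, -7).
d = n·P = (5)(-2) + (8)(2) + (-7)(-14) = 104
Plane: 5x + 8y - 7z = 104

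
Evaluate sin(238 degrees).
sin(238 degrees) = -0.848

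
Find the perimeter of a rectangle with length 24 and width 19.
Perimeter = 2 * (length + width)
Perimeter = 2 * (24 + 19)
Perimeter = 2 * 43
Perimeter = 86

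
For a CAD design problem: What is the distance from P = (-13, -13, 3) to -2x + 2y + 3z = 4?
d = |(-2)(-13) + 2(-13) + 3(3) - (4)| / √((-2)² + 2² + 3²) = 5/√17 = 1.213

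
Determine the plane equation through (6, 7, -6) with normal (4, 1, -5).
d = n·P = (4)(6) + (1)(7) + (-5)(-6) = 61
Plane: 4x + y - 5z = 61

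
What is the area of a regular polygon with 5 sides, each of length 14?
For a regular 5-gon with side length s = 14:
Apothem a = s / (2*tan(pi/5)) = 14 / (2*tan(pi/5)) ≈ 9.6347
Perimeter P = 5 * 14 = 70
Area = (1/2) * P * a = (1/2) * 70 * 9.6347 = 337.21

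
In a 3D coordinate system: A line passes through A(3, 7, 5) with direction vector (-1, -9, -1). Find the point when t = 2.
P(2) = (3 + (-1)(2), 7 + (-9)(2), 5 + (-1)(2)) = (1, -11, 3)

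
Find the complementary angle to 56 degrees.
Complementary angles sum to 90 degrees.
Other angle = 90 - 56
Other angle = 34 degrees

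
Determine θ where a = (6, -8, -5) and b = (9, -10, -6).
a·b = 164, |a|² = 125, |b|² = 217
cos θ = 164/√27125 ≈ 0.9958
θ ≈ 5.272°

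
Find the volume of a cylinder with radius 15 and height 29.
Volume = pi * r² * h
Volume = pi * 15² * 29
Volume = pi * 225 * 29
Volume = pi * 6525
Volume = 20498.89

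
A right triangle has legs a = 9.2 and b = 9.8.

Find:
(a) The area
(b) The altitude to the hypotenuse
(a) Area = ½ab = ½·9.2·9.8 = 45.08
(b) Hypotenuse c = √(9.2² + 9.8²) = √180.68 = 13.4417
    Area = ½·c·h_c  →  h_c = 2·Area/c = 2·45.08/13.4417 = 6.707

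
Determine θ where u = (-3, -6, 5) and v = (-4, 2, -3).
u·v = -15, |u|² = 70, |v|² = 29
cos θ = -15/√2030 ≈ -0.3329
θ ≈ 109.4°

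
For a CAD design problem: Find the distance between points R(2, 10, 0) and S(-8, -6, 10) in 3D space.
d = √[(-10)² + (-16)² + (10)²] = √456 = 21.35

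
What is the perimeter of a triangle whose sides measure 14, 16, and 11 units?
Perimeter = sum of all sides
Perimeter = 14 + 16 + 11
Perimeter = 41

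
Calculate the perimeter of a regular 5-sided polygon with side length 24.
Perimeter = number of sides * side length
Perimeter = 5 * 24
Perimeter = 120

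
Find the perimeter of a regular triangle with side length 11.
Perimeter = number of sides * side length
Perimeter = 3 * 11
Perimeter = 33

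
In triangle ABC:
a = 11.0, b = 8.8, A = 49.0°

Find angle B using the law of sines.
sin(B)/b = sin(A)/a
sin(B) = b·sin(A)/a = 8.8·sin(49.0°)/11.0 = 0.603768
B = arcsin(0.603768) = 37.14°  (b ≤ a, so B ≤ A and the acute solution is unique)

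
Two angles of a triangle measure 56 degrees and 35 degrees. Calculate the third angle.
Sum of angles in a triangle = 180 degrees
Third angle = 180 - 56 - 35
Third angle = 89 degrees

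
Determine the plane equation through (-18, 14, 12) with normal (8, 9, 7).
d = n·P = (8)(-18) + (9)(14) + (7)(12) = 66
Plane: 8x + 9y + 7z = 66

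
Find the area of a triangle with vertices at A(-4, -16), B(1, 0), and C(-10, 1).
Using the coordinate formula: Area = (1/2)|x₁(y₂-y₃) + x₂(y₃-y₁) + x₃(y₁-y₂)|
Area = (1/2)|(-4)(0-1) + 1(1-(-16)) + (-10)((-16)-0)|
Area = (1/2)|(-4)*(-1) + 1*17 + (-10)*(-16)|
Area = (1/2)|4 + 17 + 160|
Area = (1/2)*181 = 90.50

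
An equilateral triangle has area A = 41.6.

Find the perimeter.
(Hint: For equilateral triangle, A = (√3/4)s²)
A = (√3/4)s²  →  s² = 4A/√3 = 4·41.6/√3 = 96.0711
s = 9.80159
Perimeter = 3s = 29.4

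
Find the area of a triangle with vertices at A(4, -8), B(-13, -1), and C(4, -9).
Using the coordinate formula: Area = (1/2)|x₁(y₂-y₃) + x₂(y₃-y₁) + x₃(y₁-y₂)|
Area = (1/2)|4((-1)-(-9)) + (-13)((-9)-(-8)) + 4((-8)-(-1))|
Area = (1/2)|4*8 + (-13)*(-1) + 4*(-7)|
Area = (1/2)|32 + 13 + (-28)|
Area = (1/2)*17 = 8.50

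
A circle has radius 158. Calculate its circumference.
Circumference = 2 * pi * r
Circumference = 2 * pi * 158
Circumference = 992.74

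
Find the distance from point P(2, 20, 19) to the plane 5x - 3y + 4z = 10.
d = |5(2) + (-3)(20) + 4(19) - (10)| / √(5² + (-3)² + 4²) = 16/√50 = 2.263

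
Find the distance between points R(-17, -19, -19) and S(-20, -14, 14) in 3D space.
d = √[(-3)² + (5)² + (33)²] = √1123 = 33.51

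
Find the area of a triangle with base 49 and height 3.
Area = (1/2) * base * height
Area = (1/2) * 49 * 3
Area = 73.50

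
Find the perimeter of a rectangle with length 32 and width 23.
Perimeter = 2 * (length + width)
Perimeter = 2 * (32 + 23)
Perimeter = 2 * 55
Perimeter = 110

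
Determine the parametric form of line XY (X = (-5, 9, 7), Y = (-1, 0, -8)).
Direction vector d = Y - X = (4, -9, -15)
x = -5 + 4t, y = 9 - 9t, z = 7 - 15t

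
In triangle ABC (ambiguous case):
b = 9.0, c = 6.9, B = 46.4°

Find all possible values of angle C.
sin(C)/c = sin(B)/b  →  sin(C) = c·sin(B)/b = 6.9·sin(46.4°)/9.0 = 0.555198
C₁ = arcsin(0.555198) = 33.72°,  C₂ = 180° - C₁ = 146.28°
Check C₂: A = 180° - 46.4° - 146.28° = -12.68° ≤ 0, rejected
C = 33.72° (one solution)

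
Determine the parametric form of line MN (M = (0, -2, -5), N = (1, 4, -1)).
Direction vector d = N - M = (1, 6, 4)
x = 0 + t, y = -2 + 6t, z = -5 + 4t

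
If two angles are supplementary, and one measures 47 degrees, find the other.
Supplementary angles sum to 180 degrees.
Other angle = 180 - 47
Other angle = 133 degrees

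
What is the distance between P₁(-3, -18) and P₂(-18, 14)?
Using the distance formula: d = sqrt((x₂-x₁)² + (y₂-y₁)²)
dx = (-18) - (-3) = -15
dy = 14 - (-18) = 32
d = sqrt((-15)² + 32²) = sqrt(225 + 1024) = sqrt(1249) = 35.34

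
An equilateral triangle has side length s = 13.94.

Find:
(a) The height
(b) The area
(a) Height h = s·√3/2 = 13.94·√3/2 = 12.07
(b) Area = (√3/4)·s² = (√3/4)·13.94² = (√3/4)·194.324 = 84.14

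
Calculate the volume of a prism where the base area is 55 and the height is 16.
Volume = base area * height
Volume = 55 * 16
Volume = 880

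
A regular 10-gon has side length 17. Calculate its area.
For a regular 10-gon with side length s = 17:
Apothem a = s / (2*tan(pi/10)) = 17 / (2*tan(pi/10)) ≈ 26.1603
Perimeter P = 10 * 17 = 170
Area = (1/2) * P * a = (1/2) * 170 * 26.1603 = 2223.63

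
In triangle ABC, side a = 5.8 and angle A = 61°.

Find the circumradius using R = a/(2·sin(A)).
R = a/(2·sin(A)) = 5.8/(2·sin(61°))
R = 5.8/(2·0.874620) = 5.8/1.749239 = 3.316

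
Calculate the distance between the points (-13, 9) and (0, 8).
Using the distance formula: d = sqrt((x₂-x₁)² + (y₂-y₁)²)
dx = 0 - (-13) = 13
dy = 8 - 9 = -1
d = sqrt(13² + (-1)²) = sqrt(169 + 1) = sqrt(170) = 13.04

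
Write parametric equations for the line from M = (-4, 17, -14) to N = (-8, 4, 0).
Direction vector d = N - M = (-4, -13, 14)
x = -4 - 4t, y = 17 - 13t, z = -14 + 14t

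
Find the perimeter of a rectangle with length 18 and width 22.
Perimeter = 2 * (length + width)
Perimeter = 2 * (18 + 22)
Perimeter = 2 * 40
Perimeter = 80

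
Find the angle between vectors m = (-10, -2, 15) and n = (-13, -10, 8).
m·n = 270, |m|² = 329, |n|² = 333
cos θ = 270/√109557 ≈ 0.8157
θ ≈ 35.34°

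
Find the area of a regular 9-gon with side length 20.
For a regular 9-gon with side length s = 20:
Apothem a = s / (2*tan(pi/9)) = 20 / (2*tan(pi/9)) ≈ 27.4748
Perimeter P = 9 * 20 = 180
Area = (1/2) * P * a = (1/2) * 180 * 27.4748 = 2472.73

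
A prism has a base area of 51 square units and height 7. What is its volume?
Volume = base area * height
Volume = 51 * 7
Volume = 357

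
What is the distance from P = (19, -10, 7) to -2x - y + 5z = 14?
d = |(-2)(19) + (-1)(-10) + 5(7) - (14)| / √((-2)² + (-1)² + 5²) = 7/√30 = 1.278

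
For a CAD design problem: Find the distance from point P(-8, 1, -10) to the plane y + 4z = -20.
d = |0(-8) + 1(1) + 4(-10) - (-20)| / √(0² + 1² + 4²) = 19/√17 = 4.608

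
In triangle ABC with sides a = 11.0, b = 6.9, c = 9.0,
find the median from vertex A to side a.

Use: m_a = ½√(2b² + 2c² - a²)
m_a = ½√(2·6.9² + 2·9.0² - 11.0²)
m_a = ½√(95.22 + 162 - 121) = ½√136.22 = 5.836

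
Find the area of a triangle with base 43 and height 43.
Area = (1/2) * base * height
Area = (1/2) * 43 * 43
Area = 924.50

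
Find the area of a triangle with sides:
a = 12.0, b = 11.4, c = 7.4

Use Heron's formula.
s = (a+b+c)/2 = (12.0+11.4+7.4)/2 = 15.4
A = √(s(s-a)(s-b)(s-c)) = √(15.4·3.4·4·8)
A = √1675.52 = 40.93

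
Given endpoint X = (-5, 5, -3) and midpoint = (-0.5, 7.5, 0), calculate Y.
Y = (2×(-0.5) - (-5), 2×7.5 - 5, 2×0 - (-3)) = (4, 10, 3)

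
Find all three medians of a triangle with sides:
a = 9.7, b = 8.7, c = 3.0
Using m_x = ½√(2y² + 2z² - x²):
m_a = ½√(2·8.7² + 2·3.0² - 9.7²) = ½√75.29 = 4.338
m_b = ½√(2·9.7² + 2·3.0² - 8.7²) = ½√130.49 = 5.712
m_c = ½√(2·9.7² + 2·8.7² - 3.0²) = ½√330.56 = 9.091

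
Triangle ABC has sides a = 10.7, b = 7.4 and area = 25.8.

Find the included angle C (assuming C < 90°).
Area = ½ab·sin(C)  →  sin(C) = 2·Area/(ab)
sin(C) = 2·25.8/(10.7·7.4) = 0.651680
C = arcsin(0.651680) = 40.67°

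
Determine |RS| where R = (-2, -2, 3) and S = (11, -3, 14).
d = √[(13)² + (-1)² + (11)²] = √291 = 17.06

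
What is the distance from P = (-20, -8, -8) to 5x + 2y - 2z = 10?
d = |5(-20) + 2(-8) + (-2)(-8) - (10)| / √(5² + 2² + (-2)²) = 110/√33 = 19.15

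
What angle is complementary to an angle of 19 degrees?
Complementary angles sum to 90 degrees.
Other angle = 90 - 19
Other angle = 71 degrees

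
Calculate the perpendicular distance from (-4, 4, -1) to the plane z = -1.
d = |0(-4) + 0(4) + 1(-1) - (-1)| / √(0² + 0² + 1²) = 0/√1 = 0.0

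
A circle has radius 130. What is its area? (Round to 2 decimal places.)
Area = pi * r²
Area = pi * 130²
Area = pi * 16900
Area = 53092.92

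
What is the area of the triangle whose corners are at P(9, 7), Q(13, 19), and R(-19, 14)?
Using the coordinate formula: Area = (1/2)|x₁(y₂-y₃) + x₂(y₃-y₁) + x₃(y₁-y₂)|
Area = (1/2)|9(19-14) + 13(14-7) + (-19)(7-19)|
Area = (1/2)|9*5 + 13*7 + (-19)*(-12)|
Area = (1/2)|45 + 91 + 228|
Area = (1/2)*364 = 182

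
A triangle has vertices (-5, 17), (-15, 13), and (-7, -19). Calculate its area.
Using the coordinate formula: Area = (1/2)|x₁(y₂-y₃) + x₂(y₃-y₁) + x₃(y₁-y₂)|
Area = (1/2)|(-5)(13-(-19)) + (-15)((-19)-17) + (-7)(17-13)|
Area = (1/2)|(-5)*32 + (-15)*(-36) + (-7)*4|
Area = (1/2)|(-160) + 540 + (-28)|
Area = (1/2)*352 = 176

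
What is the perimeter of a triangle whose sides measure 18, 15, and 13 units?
Perimeter = sum of all sides
Perimeter = 18 + 15 + 13
Perimeter = 46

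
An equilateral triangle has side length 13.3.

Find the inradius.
For an equilateral triangle, r = s/(2√3) where s is the side.
r = 13.3/(2√3) = 13.3/3.464102 = 3.839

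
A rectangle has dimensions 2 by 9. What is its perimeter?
Perimeter = 2 * (length + width)
Perimeter = 2 * (2 + 9)
Perimeter = 2 * 11
Perimeter = 22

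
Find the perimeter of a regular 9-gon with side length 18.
Perimeter = number of sides * side length
Perimeter = 9 * 18
Perimeter = 162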